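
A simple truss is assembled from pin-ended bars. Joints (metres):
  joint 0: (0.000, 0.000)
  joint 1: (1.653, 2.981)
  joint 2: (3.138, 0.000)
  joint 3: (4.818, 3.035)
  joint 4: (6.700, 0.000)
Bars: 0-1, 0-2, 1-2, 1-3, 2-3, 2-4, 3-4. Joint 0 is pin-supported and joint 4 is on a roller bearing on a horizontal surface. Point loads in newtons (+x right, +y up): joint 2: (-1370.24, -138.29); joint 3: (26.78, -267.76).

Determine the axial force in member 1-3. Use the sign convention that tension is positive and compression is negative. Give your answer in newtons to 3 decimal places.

N=5 nodes, M=7 members, R=3 reactions → 2N=10, M+R=10
member 0 (0-1): L=3.4086, (cx,cy)=(0.4849,0.8745)
member 1 (0-2): L=3.1380, (cx,cy)=(1.0000,0.0000)
member 2 (1-2): L=3.3304, (cx,cy)=(0.4459,-0.8951)
member 3 (1-3): L=3.1655, (cx,cy)=(0.9999,0.0171)
member 4 (2-3): L=3.4690, (cx,cy)=(0.4843,0.8749)
member 5 (2-4): L=3.5620, (cx,cy)=(1.0000,0.0000)
member 6 (3-4): L=3.5712, (cx,cy)=(0.5270,-0.8499)
solve A·x = −loads:
  F[0-1] = -156.1983 N (compression)
  F[0-2] = -1267.7123 N (compression)
  F[1-2] = +149.8957 N (tension)
  F[1-3] = -142.6057 N (compression)
  F[2-3] = +4.7095 N (tension)
  F[2-4] = +167.0842 N (tension)
  F[3-4] = -317.0475 N (compression)
  Rx@0 = +1343.4600 N
  Ry@0 = +136.6024 N
  Ry@4 = +269.4476 N

-142.606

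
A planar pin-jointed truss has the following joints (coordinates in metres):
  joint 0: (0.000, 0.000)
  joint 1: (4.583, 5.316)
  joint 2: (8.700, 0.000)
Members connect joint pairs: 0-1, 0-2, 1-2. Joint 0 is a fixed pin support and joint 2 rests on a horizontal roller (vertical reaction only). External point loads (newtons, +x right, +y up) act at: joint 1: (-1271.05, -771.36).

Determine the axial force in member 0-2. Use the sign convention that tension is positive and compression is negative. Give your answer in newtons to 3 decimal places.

-286.794

N=3 nodes, M=3 members, R=3 reactions → 2N=6, M+R=6
member 0 (0-1): L=7.0188, (cx,cy)=(0.6530,0.7574)
member 1 (0-2): L=8.7000, (cx,cy)=(1.0000,0.0000)
member 2 (1-2): L=6.7238, (cx,cy)=(0.6123,-0.7906)
solve A·x = −loads:
  F[0-1] = -1507.3775 N (compression)
  F[0-2] = -286.7937 N (compression)
  F[1-2] = +468.3860 N (tension)
  Rx@0 = +1271.0500 N
  Ry@0 = +1141.6771 N
  Ry@2 = -370.3171 N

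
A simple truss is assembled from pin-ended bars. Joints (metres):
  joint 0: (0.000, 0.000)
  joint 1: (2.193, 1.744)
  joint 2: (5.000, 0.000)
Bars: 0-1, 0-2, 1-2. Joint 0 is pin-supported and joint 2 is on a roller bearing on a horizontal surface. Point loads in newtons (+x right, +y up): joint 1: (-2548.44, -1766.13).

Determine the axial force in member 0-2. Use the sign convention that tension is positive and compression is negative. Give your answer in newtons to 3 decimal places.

N=3 nodes, M=3 members, R=3 reactions → 2N=6, M+R=6
member 0 (0-1): L=2.8019, (cx,cy)=(0.7827,0.6224)
member 1 (0-2): L=5.0000, (cx,cy)=(1.0000,0.0000)
member 2 (1-2): L=3.3047, (cx,cy)=(0.8494,-0.5277)
solve A·x = −loads:
  F[0-1] = -3021.0686 N (compression)
  F[0-2] = -183.9217 N (compression)
  F[1-2] = +216.5297 N (tension)
  Rx@0 = +2548.4400 N
  Ry@0 = +1880.4013 N
  Ry@2 = -114.2713 N

-183.922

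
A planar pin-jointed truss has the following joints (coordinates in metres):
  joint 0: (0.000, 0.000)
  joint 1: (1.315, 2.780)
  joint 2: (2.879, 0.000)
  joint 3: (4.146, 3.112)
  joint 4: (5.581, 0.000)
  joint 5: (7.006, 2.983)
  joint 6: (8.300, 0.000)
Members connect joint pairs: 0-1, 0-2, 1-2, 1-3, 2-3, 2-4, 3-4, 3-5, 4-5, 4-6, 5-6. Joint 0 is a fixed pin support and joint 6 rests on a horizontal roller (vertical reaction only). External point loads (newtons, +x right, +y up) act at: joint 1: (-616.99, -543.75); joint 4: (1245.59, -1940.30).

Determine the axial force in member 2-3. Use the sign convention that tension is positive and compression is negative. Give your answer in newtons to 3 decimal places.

-766.118

N=7 nodes, M=11 members, R=3 reactions → 2N=14, M+R=14
member 0 (0-1): L=3.0753, (cx,cy)=(0.4276,0.9040)
member 1 (0-2): L=2.8790, (cx,cy)=(1.0000,0.0000)
member 2 (1-2): L=3.1897, (cx,cy)=(0.4903,-0.8715)
member 3 (1-3): L=2.8504, (cx,cy)=(0.9932,0.1165)
member 4 (2-3): L=3.3600, (cx,cy)=(0.3771,0.9262)
member 5 (2-4): L=2.7020, (cx,cy)=(1.0000,0.0000)
member 6 (3-4): L=3.4269, (cx,cy)=(0.4187,-0.9081)
member 7 (3-5): L=2.8629, (cx,cy)=(0.9990,-0.0451)
member 8 (4-5): L=3.3059, (cx,cy)=(0.4310,0.9023)
member 9 (4-6): L=2.7190, (cx,cy)=(1.0000,0.0000)
member 10 (5-6): L=3.2516, (cx,cy)=(0.3980,-0.9174)
solve A·x = −loads:
  F[0-1] = -1437.9686 N (compression)
  F[0-2] = +1243.4712 N (tension)
  F[1-2] = +814.1473 N (tension)
  F[1-3] = -399.7956 N (compression)
  F[2-3] = -766.1177 N (compression)
  F[2-4] = +1931.5517 N (tension)
  F[3-4] = +885.1268 N (tension)
  F[3-5] = -1057.6771 N (compression)
  F[4-5] = +1259.5326 N (tension)
  F[4-6] = +513.6830 N (tension)
  F[5-6] = -1290.7864 N (compression)
  Rx@0 = -628.6000 N
  Ry@0 = +1299.8797 N
  Ry@6 = +1184.1703 N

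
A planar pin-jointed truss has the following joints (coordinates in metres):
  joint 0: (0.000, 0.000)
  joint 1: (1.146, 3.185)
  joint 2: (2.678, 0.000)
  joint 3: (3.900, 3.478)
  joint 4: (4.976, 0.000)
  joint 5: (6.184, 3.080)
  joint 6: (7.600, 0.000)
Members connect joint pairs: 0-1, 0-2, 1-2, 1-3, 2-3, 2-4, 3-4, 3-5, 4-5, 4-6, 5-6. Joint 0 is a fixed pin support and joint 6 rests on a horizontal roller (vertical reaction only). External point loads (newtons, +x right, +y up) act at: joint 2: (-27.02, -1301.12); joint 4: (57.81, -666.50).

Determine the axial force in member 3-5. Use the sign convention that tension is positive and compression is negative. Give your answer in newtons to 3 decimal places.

N=7 nodes, M=11 members, R=3 reactions → 2N=14, M+R=14
member 0 (0-1): L=3.3849, (cx,cy)=(0.3386,0.9409)
member 1 (0-2): L=2.6780, (cx,cy)=(1.0000,0.0000)
member 2 (1-2): L=3.5343, (cx,cy)=(0.4335,-0.9012)
member 3 (1-3): L=2.7695, (cx,cy)=(0.9944,0.1058)
member 4 (2-3): L=3.6864, (cx,cy)=(0.3315,0.9435)
member 5 (2-4): L=2.2980, (cx,cy)=(1.0000,0.0000)
member 6 (3-4): L=3.6406, (cx,cy)=(0.2956,-0.9553)
member 7 (3-5): L=2.3184, (cx,cy)=(0.9852,-0.1717)
member 8 (4-5): L=3.3084, (cx,cy)=(0.3651,0.9310)
member 9 (4-6): L=2.6240, (cx,cy)=(1.0000,0.0000)
member 10 (5-6): L=3.3899, (cx,cy)=(0.4177,-0.9086)
solve A·x = −loads:
  F[0-1] = -1140.0938 N (compression)
  F[0-2] = +416.7831 N (tension)
  F[1-2] = +1089.1091 N (tension)
  F[1-3] = -862.9284 N (compression)
  F[2-3] = +338.8040 N (tension)
  F[2-4] = +803.5869 N (tension)
  F[3-4] = -108.8705 N (compression)
  F[3-5] = -724.3532 N (compression)
  F[4-5] = +827.6502 N (tension)
  F[4-6] = +411.4012 N (tension)
  F[5-6] = -984.8948 N (compression)
  Rx@0 = -30.7900 N
  Ry@0 = +1072.7643 N
  Ry@6 = +894.8557 N

-724.353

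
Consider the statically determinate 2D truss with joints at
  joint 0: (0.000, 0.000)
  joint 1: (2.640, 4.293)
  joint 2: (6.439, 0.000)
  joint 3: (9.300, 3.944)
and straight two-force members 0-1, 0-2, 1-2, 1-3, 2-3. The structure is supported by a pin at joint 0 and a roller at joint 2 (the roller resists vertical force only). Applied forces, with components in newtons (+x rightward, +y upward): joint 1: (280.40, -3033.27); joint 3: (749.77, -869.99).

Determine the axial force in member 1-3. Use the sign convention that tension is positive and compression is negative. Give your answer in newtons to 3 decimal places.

1332.122

N=4 nodes, M=5 members, R=3 reactions → 2N=8, M+R=8
member 0 (0-1): L=5.0398, (cx,cy)=(0.5238,0.8518)
member 1 (0-2): L=6.4390, (cx,cy)=(1.0000,0.0000)
member 2 (1-2): L=5.7326, (cx,cy)=(0.6627,-0.7489)
member 3 (1-3): L=6.6691, (cx,cy)=(0.9986,-0.0523)
member 4 (2-3): L=4.8724, (cx,cy)=(0.5872,0.8095)
solve A·x = −loads:
  F[0-1] = -888.5337 N (compression)
  F[0-2] = +1495.6121 N (tension)
  F[1-2] = -3132.8228 N (compression)
  F[1-3] = +1332.1224 N (tension)
  F[2-3] = -988.6650 N (compression)
  Rx@0 = -1030.1700 N
  Ry@0 = +756.8724 N
  Ry@2 = +3146.3876 N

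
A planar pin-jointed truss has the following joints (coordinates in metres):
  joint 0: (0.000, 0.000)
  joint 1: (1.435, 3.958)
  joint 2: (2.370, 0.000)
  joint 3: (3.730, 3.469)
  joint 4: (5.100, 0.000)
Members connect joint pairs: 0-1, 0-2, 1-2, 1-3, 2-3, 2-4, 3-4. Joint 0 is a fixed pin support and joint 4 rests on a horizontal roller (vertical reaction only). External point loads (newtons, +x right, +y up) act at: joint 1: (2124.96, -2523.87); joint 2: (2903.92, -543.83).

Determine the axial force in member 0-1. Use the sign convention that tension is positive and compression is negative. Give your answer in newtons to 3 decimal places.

-484.721

N=5 nodes, M=7 members, R=3 reactions → 2N=10, M+R=10
member 0 (0-1): L=4.2101, (cx,cy)=(0.3408,0.9401)
member 1 (0-2): L=2.3700, (cx,cy)=(1.0000,0.0000)
member 2 (1-2): L=4.0669, (cx,cy)=(0.2299,-0.9732)
member 3 (1-3): L=2.3465, (cx,cy)=(0.9780,-0.2084)
member 4 (2-3): L=3.7261, (cx,cy)=(0.3650,0.9310)
member 5 (2-4): L=2.7300, (cx,cy)=(1.0000,0.0000)
member 6 (3-4): L=3.7297, (cx,cy)=(0.3673,-0.9301)
solve A·x = −loads:
  F[0-1] = -484.7213 N (compression)
  F[0-2] = +5194.0956 N (tension)
  F[1-2] = -1709.7541 N (compression)
  F[1-3] = -1939.6844 N (compression)
  F[2-3] = +2371.3907 N (tension)
  F[2-4] = +1031.5497 N (tension)
  F[3-4] = -2808.3201 N (compression)
  Rx@0 = -5028.8800 N
  Ry@0 = +455.6956 N
  Ry@4 = +2612.0044 N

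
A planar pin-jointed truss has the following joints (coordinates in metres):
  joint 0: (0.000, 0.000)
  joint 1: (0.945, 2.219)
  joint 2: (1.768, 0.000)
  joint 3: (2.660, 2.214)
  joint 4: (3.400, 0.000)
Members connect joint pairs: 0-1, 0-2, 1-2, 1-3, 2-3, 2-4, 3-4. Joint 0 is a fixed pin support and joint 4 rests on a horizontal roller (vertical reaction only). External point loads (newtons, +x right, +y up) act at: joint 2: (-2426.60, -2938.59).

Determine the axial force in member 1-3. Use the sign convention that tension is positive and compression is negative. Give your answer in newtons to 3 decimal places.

-1125.063

N=5 nodes, M=7 members, R=3 reactions → 2N=10, M+R=10
member 0 (0-1): L=2.4118, (cx,cy)=(0.3918,0.9200)
member 1 (0-2): L=1.7680, (cx,cy)=(1.0000,0.0000)
member 2 (1-2): L=2.3667, (cx,cy)=(0.3477,-0.9376)
member 3 (1-3): L=1.7150, (cx,cy)=(1.0000,-0.0029)
member 4 (2-3): L=2.3869, (cx,cy)=(0.3737,0.9275)
member 5 (2-4): L=1.6320, (cx,cy)=(1.0000,0.0000)
member 6 (3-4): L=2.3344, (cx,cy)=(0.3170,-0.9484)
solve A·x = −loads:
  F[0-1] = -1533.1051 N (compression)
  F[0-2] = -1825.9040 N (compression)
  F[1-2] = +1507.9110 N (tension)
  F[1-3] = -1125.0631 N (compression)
  F[2-3] = +1643.8877 N (tension)
  F[2-4] = +510.7360 N (tension)
  F[3-4] = -1611.1609 N (compression)
  Rx@0 = +2426.6000 N
  Ry@0 = +1410.5232 N
  Ry@4 = +1528.0668 N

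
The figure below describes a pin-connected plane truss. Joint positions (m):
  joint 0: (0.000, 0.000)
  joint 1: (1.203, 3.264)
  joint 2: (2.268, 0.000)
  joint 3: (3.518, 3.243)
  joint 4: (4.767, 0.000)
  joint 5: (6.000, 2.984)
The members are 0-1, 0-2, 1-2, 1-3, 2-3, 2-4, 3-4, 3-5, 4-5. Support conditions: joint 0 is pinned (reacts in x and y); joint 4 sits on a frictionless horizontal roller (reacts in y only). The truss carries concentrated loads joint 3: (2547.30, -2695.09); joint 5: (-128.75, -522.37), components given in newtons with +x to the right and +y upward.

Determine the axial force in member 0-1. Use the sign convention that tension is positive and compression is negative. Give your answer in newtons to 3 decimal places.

N=6 nodes, M=9 members, R=3 reactions → 2N=12, M+R=12
member 0 (0-1): L=3.4786, (cx,cy)=(0.3458,0.9383)
member 1 (0-2): L=2.2680, (cx,cy)=(1.0000,0.0000)
member 2 (1-2): L=3.4334, (cx,cy)=(0.3102,-0.9507)
member 3 (1-3): L=2.3151, (cx,cy)=(1.0000,-0.0091)
member 4 (2-3): L=3.4756, (cx,cy)=(0.3597,0.9331)
member 5 (2-4): L=2.4990, (cx,cy)=(1.0000,0.0000)
member 6 (3-4): L=3.4752, (cx,cy)=(0.3594,-0.9332)
member 7 (3-5): L=2.4955, (cx,cy)=(0.9946,-0.1038)
member 8 (4-5): L=3.2287, (cx,cy)=(0.3819,0.9242)
solve A·x = −loads:
  F[0-1] = +1152.4184 N (tension)
  F[0-2] = +2020.0146 N (tension)
  F[1-2] = -1144.6080 N (compression)
  F[1-3] = +753.6150 N (tension)
  F[2-3] = +1166.1831 N (tension)
  F[2-4] = +1245.5439 N (tension)
  F[3-4] = -4056.1373 N (compression)
  F[3-5] = +83.9484 N (tension)
  F[4-5] = -555.7802 N (compression)
  Rx@0 = -2418.5500 N
  Ry@0 = -1081.3129 N
  Ry@4 = +4298.7729 N

1152.418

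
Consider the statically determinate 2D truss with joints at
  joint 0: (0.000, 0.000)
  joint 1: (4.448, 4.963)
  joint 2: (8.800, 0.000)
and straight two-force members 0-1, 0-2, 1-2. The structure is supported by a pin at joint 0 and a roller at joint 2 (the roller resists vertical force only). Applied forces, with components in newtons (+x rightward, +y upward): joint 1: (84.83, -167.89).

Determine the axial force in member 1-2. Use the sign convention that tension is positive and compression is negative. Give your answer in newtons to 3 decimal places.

N=3 nodes, M=3 members, R=3 reactions → 2N=6, M+R=6
member 0 (0-1): L=6.6645, (cx,cy)=(0.6674,0.7447)
member 1 (0-2): L=8.8000, (cx,cy)=(1.0000,0.0000)
member 2 (1-2): L=6.6009, (cx,cy)=(0.6593,-0.7519)
solve A·x = −loads:
  F[0-1] = -47.2507 N (compression)
  F[0-2] = +116.3658 N (tension)
  F[1-2] = -176.4966 N (compression)
  Rx@0 = -84.8300 N
  Ry@0 = +35.1870 N
  Ry@2 = +132.7030 N

-176.497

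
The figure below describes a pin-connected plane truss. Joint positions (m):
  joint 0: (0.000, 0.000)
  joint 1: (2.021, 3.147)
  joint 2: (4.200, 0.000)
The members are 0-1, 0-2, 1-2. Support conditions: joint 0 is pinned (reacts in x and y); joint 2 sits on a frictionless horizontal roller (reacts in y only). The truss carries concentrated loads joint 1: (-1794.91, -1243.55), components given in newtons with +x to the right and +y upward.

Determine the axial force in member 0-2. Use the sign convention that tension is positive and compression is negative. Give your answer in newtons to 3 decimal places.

-516.892

N=3 nodes, M=3 members, R=3 reactions → 2N=6, M+R=6
member 0 (0-1): L=3.7401, (cx,cy)=(0.5404,0.8414)
member 1 (0-2): L=4.2000, (cx,cy)=(1.0000,0.0000)
member 2 (1-2): L=3.8277, (cx,cy)=(0.5693,-0.8222)
solve A·x = −loads:
  F[0-1] = -2365.0990 N (compression)
  F[0-2] = -516.8918 N (compression)
  F[1-2] = +907.9996 N (tension)
  Rx@0 = +1794.9100 N
  Ry@0 = +1990.0660 N
  Ry@2 = -746.5160 N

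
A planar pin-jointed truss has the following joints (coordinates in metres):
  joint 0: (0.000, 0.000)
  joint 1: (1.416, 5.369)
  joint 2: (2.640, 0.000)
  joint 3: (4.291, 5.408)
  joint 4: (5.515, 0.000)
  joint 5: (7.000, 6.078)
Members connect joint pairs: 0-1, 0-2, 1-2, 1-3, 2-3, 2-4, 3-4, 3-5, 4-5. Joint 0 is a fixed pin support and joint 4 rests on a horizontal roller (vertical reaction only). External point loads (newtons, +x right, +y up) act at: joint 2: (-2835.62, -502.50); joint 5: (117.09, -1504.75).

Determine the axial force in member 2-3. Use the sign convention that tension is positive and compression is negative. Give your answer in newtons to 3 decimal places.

808.172

N=6 nodes, M=9 members, R=3 reactions → 2N=12, M+R=12
member 0 (0-1): L=5.5526, (cx,cy)=(0.2550,0.9669)
member 1 (0-2): L=2.6400, (cx,cy)=(1.0000,0.0000)
member 2 (1-2): L=5.5068, (cx,cy)=(0.2223,-0.9750)
member 3 (1-3): L=2.8753, (cx,cy)=(0.9999,0.0136)
member 4 (2-3): L=5.6544, (cx,cy)=(0.2920,0.9564)
member 5 (2-4): L=2.8750, (cx,cy)=(1.0000,0.0000)
member 6 (3-4): L=5.5448, (cx,cy)=(0.2207,-0.9753)
member 7 (3-5): L=2.7906, (cx,cy)=(0.9708,0.2401)
member 8 (4-5): L=6.2568, (cx,cy)=(0.2373,0.9714)
solve A·x = −loads:
  F[0-1] = +281.5744 N (tension)
  F[0-2] = -2790.3360 N (compression)
  F[1-2] = -277.3933 N (compression)
  F[1-3] = +133.4752 N (tension)
  F[2-3] = +808.1719 N (tension)
  F[2-4] = -252.3469 N (compression)
  F[3-4] = -663.5364 N (compression)
  F[3-5] = +531.4559 N (tension)
  F[4-5] = -1680.3617 N (compression)
  Rx@0 = +2718.5300 N
  Ry@0 = -272.2646 N
  Ry@4 = +2279.5146 N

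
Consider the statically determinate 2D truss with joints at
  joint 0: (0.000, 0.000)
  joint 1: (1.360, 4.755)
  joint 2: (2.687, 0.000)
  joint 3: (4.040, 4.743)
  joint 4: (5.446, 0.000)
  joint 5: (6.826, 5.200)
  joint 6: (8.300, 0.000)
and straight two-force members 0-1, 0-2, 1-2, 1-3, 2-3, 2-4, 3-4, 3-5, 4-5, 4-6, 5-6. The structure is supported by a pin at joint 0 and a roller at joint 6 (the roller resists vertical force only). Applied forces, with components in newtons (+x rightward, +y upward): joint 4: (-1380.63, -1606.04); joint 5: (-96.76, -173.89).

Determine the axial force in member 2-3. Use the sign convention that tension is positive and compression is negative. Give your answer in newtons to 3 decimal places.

N=7 nodes, M=11 members, R=3 reactions → 2N=14, M+R=14
member 0 (0-1): L=4.9457, (cx,cy)=(0.2750,0.9614)
member 1 (0-2): L=2.6870, (cx,cy)=(1.0000,0.0000)
member 2 (1-2): L=4.9367, (cx,cy)=(0.2688,-0.9632)
member 3 (1-3): L=2.6800, (cx,cy)=(1.0000,-0.0045)
member 4 (2-3): L=4.9322, (cx,cy)=(0.2743,0.9616)
member 5 (2-4): L=2.7590, (cx,cy)=(1.0000,0.0000)
member 6 (3-4): L=4.9470, (cx,cy)=(0.2842,-0.9588)
member 7 (3-5): L=2.8232, (cx,cy)=(0.9868,0.1619)
member 8 (4-5): L=5.3800, (cx,cy)=(0.2565,0.9665)
member 9 (4-6): L=2.8540, (cx,cy)=(1.0000,0.0000)
member 10 (5-6): L=5.4049, (cx,cy)=(0.2727,-0.9621)
solve A·x = −loads:
  F[0-1] = -669.5606 N (compression)
  F[0-2] = -1293.2687 N (compression)
  F[1-2] = +670.0391 N (tension)
  F[1-3] = -364.2336 N (compression)
  F[2-3] = -671.1236 N (compression)
  F[2-4] = -929.0578 N (compression)
  F[3-4] = +550.8375 N (tension)
  F[3-5] = -714.3073 N (compression)
  F[4-5] = +1115.2308 N (tension)
  F[4-6] = +322.0640 N (tension)
  F[5-6] = -1180.9471 N (compression)
  Rx@0 = +1477.3900 N
  Ry@0 = +643.7475 N
  Ry@6 = +1136.1825 N

-671.124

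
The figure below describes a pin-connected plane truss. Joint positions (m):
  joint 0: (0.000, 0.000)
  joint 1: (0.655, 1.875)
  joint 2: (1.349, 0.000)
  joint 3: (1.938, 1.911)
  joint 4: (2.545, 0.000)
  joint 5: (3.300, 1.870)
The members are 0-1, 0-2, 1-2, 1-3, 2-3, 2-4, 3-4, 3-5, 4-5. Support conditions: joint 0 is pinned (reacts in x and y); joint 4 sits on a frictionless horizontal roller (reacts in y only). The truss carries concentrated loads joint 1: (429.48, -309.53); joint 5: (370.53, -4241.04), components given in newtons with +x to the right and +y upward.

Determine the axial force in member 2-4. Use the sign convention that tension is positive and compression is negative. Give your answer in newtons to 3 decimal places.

N=6 nodes, M=9 members, R=3 reactions → 2N=12, M+R=12
member 0 (0-1): L=1.9861, (cx,cy)=(0.3298,0.9441)
member 1 (0-2): L=1.3490, (cx,cy)=(1.0000,0.0000)
member 2 (1-2): L=1.9993, (cx,cy)=(0.3471,-0.9378)
member 3 (1-3): L=1.2835, (cx,cy)=(0.9996,0.0280)
member 4 (2-3): L=1.9997, (cx,cy)=(0.2945,0.9556)
member 5 (2-4): L=1.1960, (cx,cy)=(1.0000,0.0000)
member 6 (3-4): L=2.0051, (cx,cy)=(0.3027,-0.9531)
member 7 (3-5): L=1.3626, (cx,cy)=(0.9995,-0.0301)
member 8 (4-5): L=2.0167, (cx,cy)=(0.3744,0.9273)
solve A·x = −loads:
  F[0-1] = +1712.7728 N (tension)
  F[0-2] = +235.1552 N (tension)
  F[1-2] = -2029.0854 N (compression)
  F[1-3] = +840.0391 N (tension)
  F[2-3] = +1991.2545 N (tension)
  F[2-4] = -1055.6879 N (compression)
  F[3-4] = -2086.3246 N (compression)
  F[3-5] = +2058.7435 N (tension)
  F[4-5] = -4506.8555 N (compression)
  Rx@0 = -800.0100 N
  Ry@0 = -1616.9507 N
  Ry@4 = +6167.5207 N

-1055.688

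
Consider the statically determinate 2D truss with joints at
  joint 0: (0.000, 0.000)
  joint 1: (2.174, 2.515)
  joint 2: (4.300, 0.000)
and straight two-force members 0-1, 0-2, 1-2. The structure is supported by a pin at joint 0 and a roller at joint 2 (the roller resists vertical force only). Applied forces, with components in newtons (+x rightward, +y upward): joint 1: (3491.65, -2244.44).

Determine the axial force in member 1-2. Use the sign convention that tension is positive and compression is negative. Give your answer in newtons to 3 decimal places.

-4159.969

N=3 nodes, M=3 members, R=3 reactions → 2N=6, M+R=6
member 0 (0-1): L=3.3244, (cx,cy)=(0.6540,0.7565)
member 1 (0-2): L=4.3000, (cx,cy)=(1.0000,0.0000)
member 2 (1-2): L=3.2932, (cx,cy)=(0.6456,-0.7637)
solve A·x = −loads:
  F[0-1] = +1232.6197 N (tension)
  F[0-2] = +2685.5703 N (tension)
  F[1-2] = -4159.9687 N (compression)
  Rx@0 = -3491.6500 N
  Ry@0 = -932.5164 N
  Ry@2 = +3176.9564 N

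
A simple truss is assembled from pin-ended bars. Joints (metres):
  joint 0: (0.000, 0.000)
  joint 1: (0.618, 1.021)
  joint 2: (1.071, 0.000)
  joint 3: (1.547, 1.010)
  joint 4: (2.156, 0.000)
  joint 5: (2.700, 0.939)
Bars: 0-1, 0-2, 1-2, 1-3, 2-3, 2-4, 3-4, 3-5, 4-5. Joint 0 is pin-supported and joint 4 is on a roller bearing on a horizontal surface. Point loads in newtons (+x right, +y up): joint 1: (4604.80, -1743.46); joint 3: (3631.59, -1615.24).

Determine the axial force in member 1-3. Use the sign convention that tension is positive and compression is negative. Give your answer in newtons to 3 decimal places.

N=6 nodes, M=9 members, R=3 reactions → 2N=12, M+R=12
member 0 (0-1): L=1.1935, (cx,cy)=(0.5178,0.8555)
member 1 (0-2): L=1.0710, (cx,cy)=(1.0000,0.0000)
member 2 (1-2): L=1.1170, (cx,cy)=(0.4056,-0.9141)
member 3 (1-3): L=0.9291, (cx,cy)=(0.9999,-0.0118)
member 4 (2-3): L=1.1165, (cx,cy)=(0.4263,0.9046)
member 5 (2-4): L=1.0850, (cx,cy)=(1.0000,0.0000)
member 6 (3-4): L=1.1794, (cx,cy)=(0.5164,-0.8564)
member 7 (3-5): L=1.1552, (cx,cy)=(0.9981,-0.0615)
member 8 (4-5): L=1.0852, (cx,cy)=(0.5013,0.8653)
solve A·x = −loads:
  F[0-1] = +2550.5256 N (tension)
  F[0-2] = +6915.6799 N (tension)
  F[1-2] = -4274.3451 N (compression)
  F[1-3] = -1550.7083 N (compression)
  F[2-3] = +4319.2105 N (tension)
  F[2-4] = +3340.8473 N (tension)
  F[3-4] = -6469.9353 N (compression)
  F[3-5] = +0.0000 N (tension)
  F[4-5] = -0.0000 N (compression)
  Rx@0 = -8236.3900 N
  Ry@0 = -2181.9499 N
  Ry@4 = +5540.6499 N

-1550.708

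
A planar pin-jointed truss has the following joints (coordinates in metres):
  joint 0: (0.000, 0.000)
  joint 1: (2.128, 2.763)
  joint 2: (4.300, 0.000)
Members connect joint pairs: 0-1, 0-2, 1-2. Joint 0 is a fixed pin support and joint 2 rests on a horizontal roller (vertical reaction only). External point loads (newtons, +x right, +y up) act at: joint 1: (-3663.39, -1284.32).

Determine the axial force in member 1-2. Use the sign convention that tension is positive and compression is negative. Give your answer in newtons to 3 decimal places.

N=3 nodes, M=3 members, R=3 reactions → 2N=6, M+R=6
member 0 (0-1): L=3.4875, (cx,cy)=(0.6102,0.7923)
member 1 (0-2): L=4.3000, (cx,cy)=(1.0000,0.0000)
member 2 (1-2): L=3.5145, (cx,cy)=(0.6180,-0.7862)
solve A·x = −loads:
  F[0-1] = -3790.0015 N (compression)
  F[0-2] = -1350.8001 N (compression)
  F[1-2] = +2185.7251 N (tension)
  Rx@0 = +3663.3900 N
  Ry@0 = +3002.6720 N
  Ry@2 = -1718.3520 N

2185.725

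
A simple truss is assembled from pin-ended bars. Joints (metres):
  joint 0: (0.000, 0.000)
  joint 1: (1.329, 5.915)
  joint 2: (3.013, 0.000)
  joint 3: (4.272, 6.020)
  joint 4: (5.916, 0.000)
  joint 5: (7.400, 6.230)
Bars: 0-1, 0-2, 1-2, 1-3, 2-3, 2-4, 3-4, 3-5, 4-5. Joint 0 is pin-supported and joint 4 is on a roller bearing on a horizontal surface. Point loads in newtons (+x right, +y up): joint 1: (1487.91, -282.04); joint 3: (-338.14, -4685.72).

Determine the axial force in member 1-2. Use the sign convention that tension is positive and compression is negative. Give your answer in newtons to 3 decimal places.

40.219

N=6 nodes, M=9 members, R=3 reactions → 2N=12, M+R=12
member 0 (0-1): L=6.0625, (cx,cy)=(0.2192,0.9757)
member 1 (0-2): L=3.0130, (cx,cy)=(1.0000,0.0000)
member 2 (1-2): L=6.1500, (cx,cy)=(0.2738,-0.9618)
member 3 (1-3): L=2.9449, (cx,cy)=(0.9994,0.0357)
member 4 (2-3): L=6.1502, (cx,cy)=(0.2047,0.9788)
member 5 (2-4): L=2.9030, (cx,cy)=(1.0000,0.0000)
member 6 (3-4): L=6.2404, (cx,cy)=(0.2634,-0.9647)
member 7 (3-5): L=3.1350, (cx,cy)=(0.9978,0.0670)
member 8 (4-5): L=6.4043, (cx,cy)=(0.2317,0.9728)
solve A·x = −loads:
  F[0-1] = -386.6282 N (compression)
  F[0-2] = +1234.5258 N (tension)
  F[1-2] = +40.2187 N (tension)
  F[1-3] = -1584.6860 N (compression)
  F[2-3] = -39.5184 N (compression)
  F[2-4] = +1253.6281 N (tension)
  F[3-4] = -4758.6349 N (compression)
  F[3-5] = -0.0000 N (compression)
  F[4-5] = +0.0000 N (tension)
  Rx@0 = -1149.7700 N
  Ry@0 = +377.2239 N
  Ry@4 = +4590.5361 N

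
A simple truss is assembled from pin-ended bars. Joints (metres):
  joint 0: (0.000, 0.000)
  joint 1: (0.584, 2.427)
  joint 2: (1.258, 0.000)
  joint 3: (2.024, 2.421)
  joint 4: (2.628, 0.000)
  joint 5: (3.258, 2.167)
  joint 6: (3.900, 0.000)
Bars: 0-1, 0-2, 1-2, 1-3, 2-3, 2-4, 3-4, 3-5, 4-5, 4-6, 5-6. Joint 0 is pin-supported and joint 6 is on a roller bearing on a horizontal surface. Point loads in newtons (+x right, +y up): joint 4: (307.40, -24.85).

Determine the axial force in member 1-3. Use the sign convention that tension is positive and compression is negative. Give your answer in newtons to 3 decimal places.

N=7 nodes, M=11 members, R=3 reactions → 2N=14, M+R=14
member 0 (0-1): L=2.4963, (cx,cy)=(0.2339,0.9722)
member 1 (0-2): L=1.2580, (cx,cy)=(1.0000,0.0000)
member 2 (1-2): L=2.5188, (cx,cy)=(0.2676,-0.9635)
member 3 (1-3): L=1.4400, (cx,cy)=(1.0000,-0.0042)
member 4 (2-3): L=2.5393, (cx,cy)=(0.3017,0.9534)
member 5 (2-4): L=1.3700, (cx,cy)=(1.0000,0.0000)
member 6 (3-4): L=2.4952, (cx,cy)=(0.2421,-0.9703)
member 7 (3-5): L=1.2599, (cx,cy)=(0.9795,-0.2016)
member 8 (4-5): L=2.2567, (cx,cy)=(0.2792,0.9602)
member 9 (4-6): L=1.2720, (cx,cy)=(1.0000,0.0000)
member 10 (5-6): L=2.2601, (cx,cy)=(0.2841,-0.9588)
solve A·x = −loads:
  F[0-1] = -8.3363 N (compression)
  F[0-2] = +309.3503 N (tension)
  F[1-2] = +8.4298 N (tension)
  F[1-3] = -4.2060 N (compression)
  F[2-3] = -8.5193 N (compression)
  F[2-4] = +314.1759 N (tension)
  F[3-4] = +10.3208 N (tension)
  F[3-5] = -9.4686 N (compression)
  F[4-5] = +15.4504 N (tension)
  F[4-6] = +4.9609 N (tension)
  F[5-6] = -17.4645 N (compression)
  Rx@0 = -307.4000 N
  Ry@0 = +8.1049 N
  Ry@6 = +16.7451 N

-4.206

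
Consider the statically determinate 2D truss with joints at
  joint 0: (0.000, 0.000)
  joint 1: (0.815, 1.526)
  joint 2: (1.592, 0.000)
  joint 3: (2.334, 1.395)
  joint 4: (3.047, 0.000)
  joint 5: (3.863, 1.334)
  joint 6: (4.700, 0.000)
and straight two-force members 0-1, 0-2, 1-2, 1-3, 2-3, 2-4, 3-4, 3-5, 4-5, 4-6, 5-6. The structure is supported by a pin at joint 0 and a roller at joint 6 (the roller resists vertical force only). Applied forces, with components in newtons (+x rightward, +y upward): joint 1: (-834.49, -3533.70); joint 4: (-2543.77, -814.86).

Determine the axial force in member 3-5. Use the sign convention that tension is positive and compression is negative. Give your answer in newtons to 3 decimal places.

N=7 nodes, M=11 members, R=3 reactions → 2N=14, M+R=14
member 0 (0-1): L=1.7300, (cx,cy)=(0.4711,0.8821)
member 1 (0-2): L=1.5920, (cx,cy)=(1.0000,0.0000)
member 2 (1-2): L=1.7124, (cx,cy)=(0.4537,-0.8911)
member 3 (1-3): L=1.5246, (cx,cy)=(0.9963,-0.0859)
member 4 (2-3): L=1.5801, (cx,cy)=(0.4696,0.8829)
member 5 (2-4): L=1.4550, (cx,cy)=(1.0000,0.0000)
member 6 (3-4): L=1.5667, (cx,cy)=(0.4551,-0.8904)
member 7 (3-5): L=1.5302, (cx,cy)=(0.9992,-0.0399)
member 8 (4-5): L=1.5638, (cx,cy)=(0.5218,0.8531)
member 9 (4-6): L=1.6530, (cx,cy)=(1.0000,0.0000)
member 10 (5-6): L=1.5748, (cx,cy)=(0.5315,-0.8471)
solve A·x = −loads:
  F[0-1] = -3943.4850 N (compression)
  F[0-2] = -1520.4914 N (compression)
  F[1-2] = +38.7567 N (tension)
  F[1-3] = -1044.7277 N (compression)
  F[2-3] = -39.1191 N (compression)
  F[2-4] = -1484.5354 N (compression)
  F[3-4] = -14.8681 N (compression)
  F[3-5] = -1053.3052 N (compression)
  F[4-5] = +970.7391 N (tension)
  F[4-6] = +545.9246 N (tension)
  F[5-6] = -1027.1739 N (compression)
  Rx@0 = +3378.2600 N
  Ry@0 = +3478.4723 N
  Ry@6 = +870.0877 N

-1053.305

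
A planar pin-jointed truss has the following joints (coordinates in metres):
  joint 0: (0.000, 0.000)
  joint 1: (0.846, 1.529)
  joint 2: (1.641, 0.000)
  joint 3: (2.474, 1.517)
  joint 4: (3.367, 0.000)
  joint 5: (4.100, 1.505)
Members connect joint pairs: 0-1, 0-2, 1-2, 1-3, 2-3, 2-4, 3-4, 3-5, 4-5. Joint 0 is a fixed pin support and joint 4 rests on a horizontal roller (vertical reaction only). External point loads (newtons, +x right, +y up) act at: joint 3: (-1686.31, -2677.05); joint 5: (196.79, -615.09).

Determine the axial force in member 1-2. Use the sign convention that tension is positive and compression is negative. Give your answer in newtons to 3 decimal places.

1417.682

N=6 nodes, M=9 members, R=3 reactions → 2N=12, M+R=12
member 0 (0-1): L=1.7474, (cx,cy)=(0.4841,0.8750)
member 1 (0-2): L=1.6410, (cx,cy)=(1.0000,0.0000)
member 2 (1-2): L=1.7233, (cx,cy)=(0.4613,-0.8872)
member 3 (1-3): L=1.6280, (cx,cy)=(1.0000,-0.0074)
member 4 (2-3): L=1.7307, (cx,cy)=(0.4813,0.8765)
member 5 (2-4): L=1.7260, (cx,cy)=(1.0000,0.0000)
member 6 (3-4): L=1.7603, (cx,cy)=(0.5073,-0.8618)
member 7 (3-5): L=1.6260, (cx,cy)=(1.0000,-0.0074)
member 8 (4-5): L=1.6740, (cx,cy)=(0.4379,0.8990)
solve A·x = −loads:
  F[0-1] = -1426.1929 N (compression)
  F[0-2] = -799.0487 N (compression)
  F[1-2] = +1417.6825 N (tension)
  F[1-3] = -1344.5077 N (compression)
  F[2-3] = -1434.9731 N (compression)
  F[2-4] = +545.6321 N (tension)
  F[3-4] = -1662.6080 N (compression)
  F[3-5] = +494.6011 N (tension)
  F[4-5] = -680.1045 N (compression)
  Rx@0 = +1489.5200 N
  Ry@0 = +1247.9085 N
  Ry@4 = +2044.2315 N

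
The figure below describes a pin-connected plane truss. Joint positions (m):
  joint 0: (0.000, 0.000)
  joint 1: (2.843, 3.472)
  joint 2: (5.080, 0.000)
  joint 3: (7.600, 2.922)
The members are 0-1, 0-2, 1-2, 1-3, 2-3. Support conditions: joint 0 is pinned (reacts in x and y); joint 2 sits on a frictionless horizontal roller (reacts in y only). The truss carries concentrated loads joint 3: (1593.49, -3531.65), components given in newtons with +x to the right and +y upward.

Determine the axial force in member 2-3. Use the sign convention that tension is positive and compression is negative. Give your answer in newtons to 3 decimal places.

-4019.528

N=4 nodes, M=5 members, R=3 reactions → 2N=8, M+R=8
member 0 (0-1): L=4.4875, (cx,cy)=(0.6335,0.7737)
member 1 (0-2): L=5.0800, (cx,cy)=(1.0000,0.0000)
member 2 (1-2): L=4.1302, (cx,cy)=(0.5416,-0.8406)
member 3 (1-3): L=4.7887, (cx,cy)=(0.9934,-0.1149)
member 4 (2-3): L=3.8586, (cx,cy)=(0.6531,0.7573)
solve A·x = −loads:
  F[0-1] = +3448.9598 N (tension)
  F[0-2] = -591.5678 N (compression)
  F[1-2] = -3754.6290 N (compression)
  F[1-3] = +4246.7202 N (tension)
  F[2-3] = -4019.5277 N (compression)
  Rx@0 = -1593.4900 N
  Ry@0 = -2668.4913 N
  Ry@2 = +6200.1413 N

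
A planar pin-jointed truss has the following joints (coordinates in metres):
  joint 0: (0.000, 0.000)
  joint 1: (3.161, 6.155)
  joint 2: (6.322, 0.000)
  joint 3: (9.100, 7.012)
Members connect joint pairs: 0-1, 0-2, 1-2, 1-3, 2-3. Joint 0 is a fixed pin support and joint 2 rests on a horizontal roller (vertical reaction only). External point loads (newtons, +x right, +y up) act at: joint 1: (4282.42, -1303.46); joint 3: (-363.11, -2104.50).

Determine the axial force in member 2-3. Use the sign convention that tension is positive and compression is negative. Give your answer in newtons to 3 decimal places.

N=4 nodes, M=5 members, R=3 reactions → 2N=8, M+R=8
member 0 (0-1): L=6.9192, (cx,cy)=(0.4568,0.8895)
member 1 (0-2): L=6.3220, (cx,cy)=(1.0000,0.0000)
member 2 (1-2): L=6.9192, (cx,cy)=(0.4568,-0.8895)
member 3 (1-3): L=6.0005, (cx,cy)=(0.9897,0.1428)
member 4 (2-3): L=7.5422, (cx,cy)=(0.3683,0.9297)
solve A·x = −loads:
  F[0-1] = +4541.1616 N (tension)
  F[0-2] = +1844.7177 N (tension)
  F[1-2] = -5925.4911 N (compression)
  F[1-3] = +504.3546 N (tension)
  F[2-3] = -2341.1205 N (compression)
  Rx@0 = -3919.3100 N
  Ry@0 = -4039.5811 N
  Ry@2 = +7447.5411 N

-2341.120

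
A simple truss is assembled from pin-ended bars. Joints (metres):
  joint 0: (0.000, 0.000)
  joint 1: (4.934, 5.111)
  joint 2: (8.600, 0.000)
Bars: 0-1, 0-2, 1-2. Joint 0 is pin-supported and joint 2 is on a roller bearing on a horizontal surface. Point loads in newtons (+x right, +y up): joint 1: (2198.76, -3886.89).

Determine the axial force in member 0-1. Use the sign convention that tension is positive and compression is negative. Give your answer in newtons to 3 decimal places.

-486.718

N=3 nodes, M=3 members, R=3 reactions → 2N=6, M+R=6
member 0 (0-1): L=7.1040, (cx,cy)=(0.6945,0.7195)
member 1 (0-2): L=8.6000, (cx,cy)=(1.0000,0.0000)
member 2 (1-2): L=6.2898, (cx,cy)=(0.5828,-0.8126)
solve A·x = −loads:
  F[0-1] = -486.7181 N (compression)
  F[0-2] = +2536.8048 N (tension)
  F[1-2] = -4352.4424 N (compression)
  Rx@0 = -2198.7600 N
  Ry@0 = +350.1717 N
  Ry@2 = +3536.7183 N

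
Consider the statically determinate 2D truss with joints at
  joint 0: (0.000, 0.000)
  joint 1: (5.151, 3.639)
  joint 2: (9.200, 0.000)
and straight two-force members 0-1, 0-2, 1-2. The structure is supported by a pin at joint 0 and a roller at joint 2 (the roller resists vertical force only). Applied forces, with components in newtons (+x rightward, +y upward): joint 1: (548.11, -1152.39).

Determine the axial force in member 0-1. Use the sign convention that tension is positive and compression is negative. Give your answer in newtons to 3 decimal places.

-503.250

N=3 nodes, M=3 members, R=3 reactions → 2N=6, M+R=6
member 0 (0-1): L=6.3068, (cx,cy)=(0.8167,0.5770)
member 1 (0-2): L=9.2000, (cx,cy)=(1.0000,0.0000)
member 2 (1-2): L=5.4440, (cx,cy)=(0.7438,-0.6684)
solve A·x = −loads:
  F[0-1] = -503.2499 N (compression)
  F[0-2] = +959.1362 N (tension)
  F[1-2] = -1289.5779 N (compression)
  Rx@0 = -548.1100 N
  Ry@0 = +290.3755 N
  Ry@2 = +862.0145 N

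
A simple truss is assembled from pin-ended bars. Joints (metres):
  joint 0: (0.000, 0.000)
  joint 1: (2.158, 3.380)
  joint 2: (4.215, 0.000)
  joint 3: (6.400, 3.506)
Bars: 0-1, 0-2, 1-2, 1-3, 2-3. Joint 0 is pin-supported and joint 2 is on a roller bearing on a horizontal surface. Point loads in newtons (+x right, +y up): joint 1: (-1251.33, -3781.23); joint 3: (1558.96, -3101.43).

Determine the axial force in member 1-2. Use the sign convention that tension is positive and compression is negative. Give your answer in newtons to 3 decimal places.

N=4 nodes, M=5 members, R=3 reactions → 2N=8, M+R=8
member 0 (0-1): L=4.0102, (cx,cy)=(0.5381,0.8429)
member 1 (0-2): L=4.2150, (cx,cy)=(1.0000,0.0000)
member 2 (1-2): L=3.9567, (cx,cy)=(0.5199,-0.8542)
member 3 (1-3): L=4.2439, (cx,cy)=(0.9996,0.0297)
member 4 (2-3): L=4.1311, (cx,cy)=(0.5289,0.8487)
solve A·x = −loads:
  F[0-1] = +66.1063 N (tension)
  F[0-2] = +272.0560 N (tension)
  F[1-2] = -4367.9338 N (compression)
  F[1-3] = +3559.2517 N (tension)
  F[2-3] = -3778.9425 N (compression)
  Rx@0 = -307.6300 N
  Ry@0 = -55.7183 N
  Ry@2 = +6938.3783 N

-4367.934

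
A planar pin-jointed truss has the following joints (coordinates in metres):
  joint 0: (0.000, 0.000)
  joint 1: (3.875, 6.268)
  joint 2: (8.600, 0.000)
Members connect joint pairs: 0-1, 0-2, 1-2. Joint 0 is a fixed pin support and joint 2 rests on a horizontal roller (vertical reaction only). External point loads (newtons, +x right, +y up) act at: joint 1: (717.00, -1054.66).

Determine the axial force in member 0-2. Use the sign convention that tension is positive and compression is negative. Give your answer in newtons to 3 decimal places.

N=3 nodes, M=3 members, R=3 reactions → 2N=6, M+R=6
member 0 (0-1): L=7.3691, (cx,cy)=(0.5258,0.8506)
member 1 (0-2): L=8.6000, (cx,cy)=(1.0000,0.0000)
member 2 (1-2): L=7.8494, (cx,cy)=(0.6020,-0.7985)
solve A·x = −loads:
  F[0-1] = -66.8644 N (compression)
  F[0-2] = +752.1603 N (tension)
  F[1-2] = -1249.5291 N (compression)
  Rx@0 = -717.0000 N
  Ry@0 = +56.8735 N
  Ry@2 = +997.7865 N

752.160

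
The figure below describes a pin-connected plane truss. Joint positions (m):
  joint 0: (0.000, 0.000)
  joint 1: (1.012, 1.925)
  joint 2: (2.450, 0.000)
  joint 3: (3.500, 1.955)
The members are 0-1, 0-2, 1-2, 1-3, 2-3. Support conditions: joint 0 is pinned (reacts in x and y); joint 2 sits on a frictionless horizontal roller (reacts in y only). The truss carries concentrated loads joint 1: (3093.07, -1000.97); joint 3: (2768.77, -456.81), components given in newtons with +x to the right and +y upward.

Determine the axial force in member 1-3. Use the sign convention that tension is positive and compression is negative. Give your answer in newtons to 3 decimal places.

N=4 nodes, M=5 members, R=3 reactions → 2N=8, M+R=8
member 0 (0-1): L=2.1748, (cx,cy)=(0.4653,0.8851)
member 1 (0-2): L=2.4500, (cx,cy)=(1.0000,0.0000)
member 2 (1-2): L=2.4028, (cx,cy)=(0.5985,-0.8011)
member 3 (1-3): L=2.4882, (cx,cy)=(0.9999,0.0121)
member 4 (2-3): L=2.2191, (cx,cy)=(0.4732,0.8810)
solve A·x = −loads:
  F[0-1] = +4799.1437 N (tension)
  F[0-2] = +3628.6571 N (tension)
  F[1-2] = -6506.0349 N (compression)
  F[1-3] = +3033.9830 N (tension)
  F[2-3] = -560.0495 N (compression)
  Rx@0 = -5861.8400 N
  Ry@0 = -4247.9023 N
  Ry@2 = +5705.6823 N

3033.983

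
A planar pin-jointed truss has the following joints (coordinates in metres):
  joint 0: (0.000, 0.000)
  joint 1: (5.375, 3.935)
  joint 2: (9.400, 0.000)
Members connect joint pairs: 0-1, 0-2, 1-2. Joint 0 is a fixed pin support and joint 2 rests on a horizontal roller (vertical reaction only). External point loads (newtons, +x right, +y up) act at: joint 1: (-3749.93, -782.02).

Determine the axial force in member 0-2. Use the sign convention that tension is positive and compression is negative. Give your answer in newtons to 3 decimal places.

N=3 nodes, M=3 members, R=3 reactions → 2N=6, M+R=6
member 0 (0-1): L=6.6614, (cx,cy)=(0.8069,0.5907)
member 1 (0-2): L=9.4000, (cx,cy)=(1.0000,0.0000)
member 2 (1-2): L=5.6289, (cx,cy)=(0.7151,-0.6991)
solve A·x = −loads:
  F[0-1] = -3224.3067 N (compression)
  F[0-2] = -1148.2950 N (compression)
  F[1-2] = +1605.8812 N (tension)
  Rx@0 = +3749.9300 N
  Ry@0 = +1904.6388 N
  Ry@2 = -1122.6188 N

-1148.295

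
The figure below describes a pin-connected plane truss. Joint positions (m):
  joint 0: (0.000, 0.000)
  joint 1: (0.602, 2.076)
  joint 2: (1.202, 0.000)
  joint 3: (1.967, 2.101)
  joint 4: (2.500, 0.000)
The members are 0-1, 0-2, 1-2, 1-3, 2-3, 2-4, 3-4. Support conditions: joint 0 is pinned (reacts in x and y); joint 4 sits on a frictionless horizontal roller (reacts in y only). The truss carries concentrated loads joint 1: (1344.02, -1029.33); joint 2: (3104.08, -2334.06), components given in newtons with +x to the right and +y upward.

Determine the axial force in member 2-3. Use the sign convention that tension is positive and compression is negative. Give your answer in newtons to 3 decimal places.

2675.968

N=5 nodes, M=7 members, R=3 reactions → 2N=10, M+R=10
member 0 (0-1): L=2.1615, (cx,cy)=(0.2785,0.9604)
member 1 (0-2): L=1.2020, (cx,cy)=(1.0000,0.0000)
member 2 (1-2): L=2.1610, (cx,cy)=(0.2777,-0.9607)
member 3 (1-3): L=1.3652, (cx,cy)=(0.9998,0.0183)
member 4 (2-3): L=2.2359, (cx,cy)=(0.3421,0.9396)
member 5 (2-4): L=1.2980, (cx,cy)=(1.0000,0.0000)
member 6 (3-4): L=2.1676, (cx,cy)=(0.2459,-0.9693)
solve A·x = −loads:
  F[0-1] = -913.3756 N (compression)
  F[0-2] = +4702.4819 N (tension)
  F[1-2] = -187.7966 N (compression)
  F[1-3] = -1546.5188 N (compression)
  F[2-3] = +2675.9682 N (tension)
  F[2-4] = +630.7090 N (tension)
  F[3-4] = -2564.9074 N (compression)
  Rx@0 = -4448.1000 N
  Ry@0 = +877.2371 N
  Ry@4 = +2486.1529 N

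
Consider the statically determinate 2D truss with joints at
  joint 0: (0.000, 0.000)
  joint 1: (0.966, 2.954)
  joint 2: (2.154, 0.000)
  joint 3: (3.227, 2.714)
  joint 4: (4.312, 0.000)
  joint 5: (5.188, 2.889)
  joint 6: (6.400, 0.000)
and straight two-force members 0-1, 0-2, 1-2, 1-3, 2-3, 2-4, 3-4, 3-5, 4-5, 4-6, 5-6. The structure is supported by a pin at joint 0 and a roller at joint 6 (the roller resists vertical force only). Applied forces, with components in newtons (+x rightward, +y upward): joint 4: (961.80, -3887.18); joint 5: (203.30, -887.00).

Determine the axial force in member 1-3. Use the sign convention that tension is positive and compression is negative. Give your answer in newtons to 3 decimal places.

N=7 nodes, M=11 members, R=3 reactions → 2N=14, M+R=14
member 0 (0-1): L=3.1079, (cx,cy)=(0.3108,0.9505)
member 1 (0-2): L=2.1540, (cx,cy)=(1.0000,0.0000)
member 2 (1-2): L=3.1839, (cx,cy)=(0.3731,-0.9278)
member 3 (1-3): L=2.2737, (cx,cy)=(0.9944,-0.1056)
member 4 (2-3): L=2.9184, (cx,cy)=(0.3677,0.9300)
member 5 (2-4): L=2.1580, (cx,cy)=(1.0000,0.0000)
member 6 (3-4): L=2.9228, (cx,cy)=(0.3712,-0.9285)
member 7 (3-5): L=1.9688, (cx,cy)=(0.9960,0.0889)
member 8 (4-5): L=3.0189, (cx,cy)=(0.2902,0.9570)
member 9 (4-6): L=2.0880, (cx,cy)=(1.0000,0.0000)
member 10 (5-6): L=3.1329, (cx,cy)=(0.3869,-0.9221)
solve A·x = −loads:
  F[0-1] = -1414.4556 N (compression)
  F[0-2] = +1604.7370 N (tension)
  F[1-2] = +1566.2031 N (tension)
  F[1-3] = -1029.7760 N (compression)
  F[2-3] = -1562.5382 N (compression)
  F[2-4] = +2763.6150 N (tension)
  F[3-4] = +1249.6383 N (tension)
  F[3-5] = -2070.5939 N (compression)
  F[4-5] = +2849.4305 N (tension)
  F[4-6] = +1438.8705 N (tension)
  F[5-6] = -3719.3760 N (compression)
  Rx@0 = -1165.1000 N
  Ry@0 = +1344.3972 N
  Ry@6 = +3429.7828 N

-1029.776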